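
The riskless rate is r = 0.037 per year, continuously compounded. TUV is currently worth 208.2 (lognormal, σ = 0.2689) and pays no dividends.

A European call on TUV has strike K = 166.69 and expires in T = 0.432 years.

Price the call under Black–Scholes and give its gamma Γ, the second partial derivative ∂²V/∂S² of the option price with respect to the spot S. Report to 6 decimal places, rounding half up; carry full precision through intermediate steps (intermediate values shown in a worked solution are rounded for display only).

price = 45.489479
Γ = 0.003861

σ√T = 0.2689·√0.432 = 0.176739
d₁ = (ln(S/K) + (r+σ²/2)T) / (σ√T) = (ln(208.2/166.69) + (0.037+0.2689²/2)·0.432) / 0.176739 = (0.222363 + 0.031602) / 0.176739 = 1.436953
d₂ = d₁ − σ√T = 1.436953 − 0.176739 = 1.260213
e^{−rT} = 0.984143
N(d₁) = 0.924634,  N(d₂) = 0.896204
Call price V = S·N(d₁) − K·e^{−rT}·N(d₂) = 192.508852 − 147.019373 = 45.489479
φ(d₁) = (1/√(2π))·e^{−d₁²/2} = 0.142081
Γ = φ(d₁) / (S·σ·√T) = 0.003861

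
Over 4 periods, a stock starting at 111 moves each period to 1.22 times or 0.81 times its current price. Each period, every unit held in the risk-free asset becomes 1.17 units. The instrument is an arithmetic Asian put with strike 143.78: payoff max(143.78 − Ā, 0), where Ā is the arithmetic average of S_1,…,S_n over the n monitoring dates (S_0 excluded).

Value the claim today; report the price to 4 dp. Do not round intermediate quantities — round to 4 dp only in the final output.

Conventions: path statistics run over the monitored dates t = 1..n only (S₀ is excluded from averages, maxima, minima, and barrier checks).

price = 2.6228

Risk-neutral up-probability p* = (R−d)/(u−d) = (1.17−0.81)/(1.22−0.81) = 0.8780; the claim prices as the p*-weighted sum of path payoffs discounted by R^4.
Enumerate all 2^4 = 16 price paths (U = up ×1.22, D = down ×0.81); each path with k up-moves has probability p*^k·(1−p*)^(4−k).
DDDD: Ā=67.3772, payoff=76.4028, prob=0.000221
UDDD: Ā=101.4818, payoff=42.2982, prob=0.001592
DUDD: Ā=90.1043, payoff=53.6757, prob=0.001592
UUDD: Ā=135.7126, payoff=8.0674, prob=0.011466
DDUD: Ā=80.8885, payoff=62.8915, prob=0.001592
UDUD: Ā=121.8320, payoff=21.9480, prob=0.011466
DUUD: Ā=110.4545, payoff=33.3255, prob=0.011466
UUUD: Ā=166.3636, payoff=0.0000, prob=0.082555
DDDU: Ā=73.4237, payoff=70.3563, prob=0.001592
UDDU: Ā=110.5888, payoff=33.1912, prob=0.011466
DUDU: Ā=99.2113, payoff=44.5687, prob=0.011466
UUDU: Ā=149.4293, payoff=0.0000, prob=0.082555
DDUU: Ā=89.9955, payoff=53.7845, prob=0.011466
UDUU: Ā=135.5488, payoff=8.2312, prob=0.082555
DUUU: Ā=124.1713, payoff=19.6087, prob=0.082555
UUUU: Ā=187.0234, payoff=0.0000, prob=0.594394
Price = Σ prob·payoff / R^4 = 4.914794 / 1.873887 = 2.6228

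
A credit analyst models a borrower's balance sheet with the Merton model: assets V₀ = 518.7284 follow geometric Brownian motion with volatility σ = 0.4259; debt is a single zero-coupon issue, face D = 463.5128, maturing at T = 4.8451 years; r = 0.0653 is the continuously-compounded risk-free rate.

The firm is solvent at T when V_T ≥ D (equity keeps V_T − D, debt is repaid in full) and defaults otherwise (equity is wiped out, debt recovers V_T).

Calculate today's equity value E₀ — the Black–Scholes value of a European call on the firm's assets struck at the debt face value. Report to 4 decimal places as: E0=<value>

E0=259.4448

With assets at 518.7284 and a single debt payment of 463.5128 at 4.8451 years:
d₁ = [ln(V₀/D) + (r + σ²/2)T] / (σ√T)
   = [ln(518.7284/463.5128) + (0.0653 + 0.5·0.4259²)·4.8451] / (0.4259·√4.8451)
   = [0.112546 + 0.755813] / 0.937474 = 0.926277
d₂ = d₁ − σ√T = 0.926277 − 0.937474 = -0.011197
N(d₁) = 0.822849,  N(d₂) = 0.495533,  e^(−rT) = 0.728779
E₀ = V₀·N(d₁) − D·e^(−rT)·N(d₂)
   = 518.7284·0.822849 − 463.5128·0.728779·0.495533 = 259.444819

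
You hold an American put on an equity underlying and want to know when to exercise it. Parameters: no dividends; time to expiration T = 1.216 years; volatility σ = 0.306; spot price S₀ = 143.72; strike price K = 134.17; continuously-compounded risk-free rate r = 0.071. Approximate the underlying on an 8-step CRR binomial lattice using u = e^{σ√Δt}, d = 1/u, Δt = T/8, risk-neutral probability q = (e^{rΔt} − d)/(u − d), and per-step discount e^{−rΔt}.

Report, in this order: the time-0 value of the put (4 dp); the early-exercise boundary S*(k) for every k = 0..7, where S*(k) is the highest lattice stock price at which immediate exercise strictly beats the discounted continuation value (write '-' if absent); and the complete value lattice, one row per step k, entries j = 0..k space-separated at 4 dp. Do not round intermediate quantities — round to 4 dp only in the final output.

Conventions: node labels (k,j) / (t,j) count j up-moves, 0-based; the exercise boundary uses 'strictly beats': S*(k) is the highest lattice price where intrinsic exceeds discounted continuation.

params: Δt=0.15200 u=1.12671 d=0.88754 q=0.51558 e^(-rΔt)=0.98927
t_8 payoffs: 78.8319 63.9199 44.9894 20.9576 0.0000 0.0000 0.0000 0.0000 0.0000
t_7: node(7,0) S=62.3499 payoff=71.8201 vs cont=70.3800 → 71.8201 [stop]  node(7,1) S=79.1515 payoff=55.0185 vs cont=53.5784 → 55.0185 [stop]  node(7,2) S=100.4806 payoff=33.6894 vs cont=32.2492 → 33.6894 [stop]  node(7,3) S=127.5574 payoff=6.6126 vs cont=10.0434 → 10.0434 [wait]  node(7,4) S=161.9306 payoff=0.0000 vs cont=0.0000 → 0.0000 [wait]  node(7,5) S=205.5664 payoff=0.0000 vs cont=0.0000 → 0.0000 [wait]  node(7,6) S=260.9609 payoff=0.0000 vs cont=0.0000 → 0.0000 [wait]  node(7,7) S=331.2828 payoff=0.0000 vs cont=0.0000 → 0.0000 [wait]  ⇒ S*(7)=100.4806
t_6: node(6,0) S=70.2501 payoff=63.9199 vs cont=62.4797 → 63.9199 [stop]  node(6,1) S=89.1806 payoff=44.9894 vs cont=43.5492 → 44.9894 [stop]  node(6,2) S=113.2124 payoff=20.9576 vs cont=21.2673 → 21.2673 [wait]  node(6,3) S=143.7200 payoff=0.0000 vs cont=4.8130 → 4.8130 [wait]  node(6,4) S=182.4486 payoff=0.0000 vs cont=0.0000 → 0.0000 [wait]  node(6,5) S=231.6135 payoff=0.0000 vs cont=0.0000 → 0.0000 [wait]  node(6,6) S=294.0270 payoff=0.0000 vs cont=0.0000 → 0.0000 [wait]  ⇒ S*(6)=89.1806
t_5: node(5,0) S=79.1515 payoff=55.0185 vs cont=53.5784 → 55.0185 [stop]  node(5,1) S=100.4806 payoff=33.6894 vs cont=32.4072 → 33.6894 [stop]  node(5,2) S=127.5574 payoff=6.6126 vs cont=12.6466 → 12.6466 [wait]  node(5,3) S=161.9306 payoff=0.0000 vs cont=2.3065 → 2.3065 [wait]  node(5,4) S=205.5664 payoff=0.0000 vs cont=0.0000 → 0.0000 [wait]  node(5,5) S=260.9609 payoff=0.0000 vs cont=0.0000 → 0.0000 [wait]  ⇒ S*(5)=100.4806
t_4: node(4,0) S=89.1806 payoff=44.9894 vs cont=43.5492 → 44.9894 [stop]  node(4,1) S=113.2124 payoff=20.9576 vs cont=22.5950 → 22.5950 [wait]  node(4,2) S=143.7200 payoff=0.0000 vs cont=7.2370 → 7.2370 [wait]  node(4,3) S=182.4486 payoff=0.0000 vs cont=1.1053 → 1.1053 [wait]  node(4,4) S=231.6135 payoff=0.0000 vs cont=0.0000 → 0.0000 [wait]  ⇒ S*(4)=89.1806
t_3: node(3,0) S=100.4806 payoff=33.6894 vs cont=33.0844 → 33.6894 [stop]  node(3,1) S=127.5574 payoff=6.6126 vs cont=14.5192 → 14.5192 [wait]  node(3,2) S=161.9306 payoff=0.0000 vs cont=4.0319 → 4.0319 [wait]  node(3,3) S=205.5664 payoff=0.0000 vs cont=0.5297 → 0.5297 [wait]  ⇒ S*(3)=100.4806
t_2: node(2,0) S=113.2124 payoff=20.9576 vs cont=23.5502 → 23.5502 [wait]  node(2,1) S=143.7200 payoff=0.0000 vs cont=9.0144 → 9.0144 [wait]  node(2,2) S=182.4486 payoff=0.0000 vs cont=2.2023 → 2.2023 [wait]  ⇒ S*(2)=-
t_1: node(1,0) S=127.5574 payoff=6.6126 vs cont=15.8835 → 15.8835 [wait]  node(1,1) S=161.9306 payoff=0.0000 vs cont=5.4432 → 5.4432 [wait]  ⇒ S*(1)=-
t_0: node(0,0) S=143.7200 payoff=0.0000 vs cont=10.3880 → 10.3880 [wait]  ⇒ S*(0)=-

price = 10.3880
boundary = - - - 100.4806 89.1806 100.4806 89.1806 100.4806
tree:
10.3880
15.8835 5.4432
23.5502 9.0144 2.2023
33.6894 14.5192 4.0319 0.5297
44.9894 22.5950 7.2370 1.1053 0.0000
55.0185 33.6894 12.6466 2.3065 0.0000 0.0000
63.9199 44.9894 21.2673 4.8130 0.0000 0.0000 0.0000
71.8201 55.0185 33.6894 10.0434 0.0000 0.0000 0.0000 0.0000
78.8319 63.9199 44.9894 20.9576 0.0000 0.0000 0.0000 0.0000 0.0000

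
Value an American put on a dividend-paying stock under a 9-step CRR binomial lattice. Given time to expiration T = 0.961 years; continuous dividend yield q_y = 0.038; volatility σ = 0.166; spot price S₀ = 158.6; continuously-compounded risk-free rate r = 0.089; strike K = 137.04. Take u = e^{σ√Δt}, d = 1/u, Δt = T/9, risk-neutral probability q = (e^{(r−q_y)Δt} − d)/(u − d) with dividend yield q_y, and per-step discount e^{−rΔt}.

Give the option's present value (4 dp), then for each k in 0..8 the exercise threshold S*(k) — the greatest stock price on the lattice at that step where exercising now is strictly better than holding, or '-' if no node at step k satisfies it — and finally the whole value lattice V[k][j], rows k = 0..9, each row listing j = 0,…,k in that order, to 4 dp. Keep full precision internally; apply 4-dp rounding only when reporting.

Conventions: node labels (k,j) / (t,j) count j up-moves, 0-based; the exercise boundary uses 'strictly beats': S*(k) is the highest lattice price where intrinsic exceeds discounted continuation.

price = 1.3968
boundary = - - - - - 120.9246 114.5400 120.9246 127.6652
tree:
1.3968
2.4013 0.5548
4.0400 1.0297 0.1548
6.6243 1.8815 0.3129 0.0211
10.5293 3.3719 0.6286 0.0459 0.0000
16.1154 5.8955 1.2539 0.1001 0.0000 0.0000
22.5000 9.9750 2.4796 0.2182 0.0000 0.0000 0.0000
28.5476 16.1154 4.8528 0.4756 0.0000 0.0000 0.0000 0.0000
34.2759 22.5000 9.3748 1.0364 0.0000 0.0000 0.0000 0.0000 0.0000
39.7017 28.5476 16.1154 2.2586 0.0000 0.0000 0.0000 0.0000 0.0000 0.0000

Δt=0.10678, u=1.05574, d=0.94720, q=0.53675, disc=e^(-rΔt)=0.99054
k=9 terminal: V=max(K-S,0) → 39.7017 28.5476 16.1154 2.2586 0.0000 0.0000 0.0000 0.0000 0.0000 0.0000
k=8: j=0 S=102.7641 intr=34.2759 cont=33.3958 V=34.2759[EX]; j=1 S=114.5400 intr=22.5000 cont=21.6677 V=22.5000[EX]; j=2 S=127.6652 intr=9.3748 cont=8.5956 V=9.3748[EX]; j=3 S=142.2944 intr=0.0000 cont=1.0364 V=1.0364[hold]; j=4 S=158.6000 intr=0.0000 cont=0.0000 V=0.0000[hold]; j=5 S=176.7741 intr=0.0000 cont=0.0000 V=0.0000[hold]; j=6 S=197.0307 intr=0.0000 cont=0.0000 V=0.0000[hold]; j=7 S=219.6086 intr=0.0000 cont=0.0000 V=0.0000[hold]; j=8 S=244.7737 intr=0.0000 cont=0.0000 V=0.0000[hold]  S*(8)=127.6652
k=7: j=0 S=108.4924 intr=28.5476 cont=27.6908 V=28.5476[EX]; j=1 S=120.9246 intr=16.1154 cont=15.3089 V=16.1154[EX]; j=2 S=134.7814 intr=2.2586 cont=4.8528 V=4.8528[hold]; j=3 S=150.2261 intr=0.0000 cont=0.4756 V=0.4756[hold]; j=4 S=167.4406 intr=0.0000 cont=0.0000 V=0.0000[hold]; j=5 S=186.6278 intr=0.0000 cont=0.0000 V=0.0000[hold]; j=6 S=208.0136 intr=0.0000 cont=0.0000 V=0.0000[hold]; j=7 S=231.8500 intr=0.0000 cont=0.0000 V=0.0000[hold]  S*(7)=120.9246
k=6: j=0 S=114.5400 intr=22.5000 cont=21.6677 V=22.5000[EX]; j=1 S=127.6652 intr=9.3748 cont=9.9750 V=9.9750[hold]; j=2 S=142.2944 intr=0.0000 cont=2.4796 V=2.4796[hold]; j=3 S=158.6000 intr=0.0000 cont=0.2182 V=0.2182[hold]; j=4 S=176.7741 intr=0.0000 cont=0.0000 V=0.0000[hold]; j=5 S=197.0307 intr=0.0000 cont=0.0000 V=0.0000[hold]; j=6 S=219.6086 intr=0.0000 cont=0.0000 V=0.0000[hold]  S*(6)=114.5400
k=5: j=0 S=120.9246 intr=16.1154 cont=15.6280 V=16.1154[EX]; j=1 S=134.7814 intr=2.2586 cont=5.8955 V=5.8955[hold]; j=2 S=150.2261 intr=0.0000 cont=1.2539 V=1.2539[hold]; j=3 S=167.4406 intr=0.0000 cont=0.1001 V=0.1001[hold]; j=4 S=186.6278 intr=0.0000 cont=0.0000 V=0.0000[hold]; j=5 S=208.0136 intr=0.0000 cont=0.0000 V=0.0000[hold]  S*(5)=120.9246
k=4: j=0 S=127.6652 intr=9.3748 cont=10.5293 V=10.5293[hold]; j=1 S=142.2944 intr=0.0000 cont=3.3719 V=3.3719[hold]; j=2 S=158.6000 intr=0.0000 cont=0.6286 V=0.6286[hold]; j=3 S=176.7741 intr=0.0000 cont=0.0459 V=0.0459[hold]; j=4 S=197.0307 intr=0.0000 cont=0.0000 V=0.0000[hold]  S*(4)=-
k=3: j=0 S=134.7814 intr=2.2586 cont=6.6243 V=6.6243[hold]; j=1 S=150.2261 intr=0.0000 cont=1.8815 V=1.8815[hold]; j=2 S=167.4406 intr=0.0000 cont=0.3129 V=0.3129[hold]; j=3 S=186.6278 intr=0.0000 cont=0.0211 V=0.0211[hold]  S*(3)=-
k=2: j=0 S=142.2944 intr=0.0000 cont=4.0400 V=4.0400[hold]; j=1 S=158.6000 intr=0.0000 cont=1.0297 V=1.0297[hold]; j=2 S=176.7741 intr=0.0000 cont=0.1548 V=0.1548[hold]  S*(2)=-
k=1: j=0 S=150.2261 intr=0.0000 cont=2.4013 V=2.4013[hold]; j=1 S=167.4406 intr=0.0000 cont=0.5548 V=0.5548[hold]  S*(1)=-
k=0: j=0 S=158.6000 intr=0.0000 cont=1.3968 V=1.3968[hold]  S*(0)=-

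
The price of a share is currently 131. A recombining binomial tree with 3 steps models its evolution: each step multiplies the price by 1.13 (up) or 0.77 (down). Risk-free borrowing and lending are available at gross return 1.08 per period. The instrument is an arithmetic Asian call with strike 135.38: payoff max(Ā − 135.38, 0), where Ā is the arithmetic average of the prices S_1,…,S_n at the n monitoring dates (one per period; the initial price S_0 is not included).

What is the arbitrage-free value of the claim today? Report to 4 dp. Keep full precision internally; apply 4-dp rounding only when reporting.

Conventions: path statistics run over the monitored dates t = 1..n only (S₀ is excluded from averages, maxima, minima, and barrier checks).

Under the martingale measure an up-move has probability p* = 0.8611; value the claim as the probability-weighted average of per-path payoffs, discounted 3 periods at R = 1.08.
Enumerate all 2^3 = 8 price paths (U = up ×1.13, D = down ×0.77); each path with k up-moves has probability p*^k·(1−p*)^(3−k).
DDD: Ā=79.4486, payoff=0.0000, prob=0.002679
UDD: Ā=116.5934, payoff=0.0000, prob=0.016611
DUD: Ā=100.8734, payoff=0.0000, prob=0.016611
UUD: Ā=148.0349, payoff=12.6549, prob=0.102988
DDU: Ā=88.7690, payoff=0.0000, prob=0.016611
UDU: Ā=130.2713, payoff=0.0000, prob=0.102988
DUU: Ā=114.5513, payoff=0.0000, prob=0.102988
UUU: Ā=168.1078, payoff=32.7278, prob=0.638525
Price = Σ prob·payoff / R^3 = 22.200808 / 1.259712 = 17.6237

price = 17.6237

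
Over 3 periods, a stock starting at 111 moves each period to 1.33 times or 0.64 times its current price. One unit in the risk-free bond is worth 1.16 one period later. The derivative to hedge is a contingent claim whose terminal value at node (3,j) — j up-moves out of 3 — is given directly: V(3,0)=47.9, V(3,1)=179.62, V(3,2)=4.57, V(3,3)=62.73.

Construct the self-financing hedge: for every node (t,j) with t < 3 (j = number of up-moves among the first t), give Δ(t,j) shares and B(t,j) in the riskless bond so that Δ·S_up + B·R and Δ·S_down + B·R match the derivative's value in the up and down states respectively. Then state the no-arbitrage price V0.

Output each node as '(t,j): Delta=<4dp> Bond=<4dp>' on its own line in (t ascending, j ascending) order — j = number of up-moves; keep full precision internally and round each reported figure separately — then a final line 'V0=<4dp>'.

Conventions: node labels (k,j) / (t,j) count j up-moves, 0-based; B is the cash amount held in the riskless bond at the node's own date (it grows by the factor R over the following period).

(0,0): Delta=-0.2327 Bond=60.5070
(1,0): Delta=-1.7494 Bond=177.9343
(1,1): Delta=0.0059 Bond=34.9634
(2,0): Delta=4.1987 Bond=-64.0302
(2,1): Delta=-2.6851 Bond=294.8148
(2,2): Delta=0.4293 Bond=-42.5651
V0=34.6821

Since d<R<u, set p* = (R−d)/(u−d) = 0.7536; price each node as the discounted p*-expectation of its children.
Expiry values: V(3,0)=47.9000, V(3,1)=179.6200, V(3,2)=4.5700, V(3,3)=62.7300
  t=2,j=0: stock 45.4656 → up 60.4692 (V=179.6200), down 29.0980 (V=47.9000). Price 126.8683; hedge Δ=4.1987, bond B=-64.0302.
  t=2,j=1: stock 94.4832 → up 125.6627 (V=4.5700), down 60.4692 (V=179.6200). Price 41.1192; hedge Δ=-2.6851, bond B=294.8148.
  t=2,j=2: stock 196.3479 → up 261.1427 (V=62.7300), down 125.6627 (V=4.5700). Price 41.7248; hedge Δ=0.4293, bond B=-42.5651.
  t=1,j=0: stock 71.0400 → up 94.4832 (V=41.1192), down 45.4656 (V=126.8683). Price 53.6602; hedge Δ=-1.7494, bond B=177.9343.
  t=1,j=1: stock 147.6300 → up 196.3479 (V=41.7248), down 94.4832 (V=41.1192). Price 35.8410; hedge Δ=0.0059, bond B=34.9634.
  t=0,j=0: stock 111.0000 → up 147.6300 (V=35.8410), down 71.0400 (V=53.6602). Price 34.6821; hedge Δ=-0.2327, bond B=60.5070.
Check: Δ(0,0)·S0 + B(0,0) = 34.6821 = V0.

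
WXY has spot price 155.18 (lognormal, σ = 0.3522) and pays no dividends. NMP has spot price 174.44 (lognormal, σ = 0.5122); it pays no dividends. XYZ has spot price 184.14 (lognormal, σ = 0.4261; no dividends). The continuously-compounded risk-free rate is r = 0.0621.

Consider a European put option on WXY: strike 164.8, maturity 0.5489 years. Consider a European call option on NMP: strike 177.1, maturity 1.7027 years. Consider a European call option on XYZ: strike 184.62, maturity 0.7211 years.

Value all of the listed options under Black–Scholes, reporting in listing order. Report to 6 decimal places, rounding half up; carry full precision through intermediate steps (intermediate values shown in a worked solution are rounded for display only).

price(WXY put K=164.8) = 18.450453
price(NMP call K=177.1) = 51.623800
price(XYZ call K=184.62) = 29.866795

[WXY put K=164.8]
σ√T = 0.3522·√0.5489 = 0.260937
d₁ = (ln(S/K) + (r+σ²/2)T) / (σ√T) = (ln(155.18/164.8) + (0.0621+0.3522²/2)·0.5489) / 0.260937 = (-0.060147 + 0.068131) / 0.260937 = 0.030597
d₂ = d₁ − σ√T = 0.030597 − 0.260937 = -0.230340
e^{−rT} = 0.966488
N(−d₁) = 0.487795,  N(−d₂) = 0.591086
price = K·e^{−rT}·N(−d₂) − S·N(−d₁) = 94.146549 − 75.696096 = 18.450453
[NMP call K=177.1]
σ√T = 0.5122·√1.7027 = 0.668357
d₁ = (ln(S/K) + (r+σ²/2)T) / (σ√T) = (ln(174.44/177.1) + (0.0621+0.5122²/2)·1.7027) / 0.668357 = (-0.015134 + 0.329088) / 0.668357 = 0.469741
d₂ = d₁ − σ√T = 0.469741 − 0.668357 = -0.198616
e^{−rT} = 0.899661
N(d₁) = 0.680730,  N(d₂) = 0.421281
price = S·N(d₁) − K·e^{−rT}·N(d₂) = 118.746522 − 67.122723 = 51.623800
[XYZ call K=184.62]
σ√T = 0.4261·√0.7211 = 0.361834
d₁ = (ln(S/K) + (r+σ²/2)T) / (σ√T) = (ln(184.14/184.62) + (0.0621+0.4261²/2)·0.7211) / 0.361834 = (-0.002603 + 0.110242) / 0.361834 = 0.297481
d₂ = d₁ − σ√T = 0.297481 − 0.361834 = -0.064352
e^{−rT} = 0.956208
N(d₁) = 0.616951,  N(d₂) = 0.474345
price = S·N(d₁) − K·e^{−rT}·N(d₂) = 113.605269 − 83.738473 = 29.866795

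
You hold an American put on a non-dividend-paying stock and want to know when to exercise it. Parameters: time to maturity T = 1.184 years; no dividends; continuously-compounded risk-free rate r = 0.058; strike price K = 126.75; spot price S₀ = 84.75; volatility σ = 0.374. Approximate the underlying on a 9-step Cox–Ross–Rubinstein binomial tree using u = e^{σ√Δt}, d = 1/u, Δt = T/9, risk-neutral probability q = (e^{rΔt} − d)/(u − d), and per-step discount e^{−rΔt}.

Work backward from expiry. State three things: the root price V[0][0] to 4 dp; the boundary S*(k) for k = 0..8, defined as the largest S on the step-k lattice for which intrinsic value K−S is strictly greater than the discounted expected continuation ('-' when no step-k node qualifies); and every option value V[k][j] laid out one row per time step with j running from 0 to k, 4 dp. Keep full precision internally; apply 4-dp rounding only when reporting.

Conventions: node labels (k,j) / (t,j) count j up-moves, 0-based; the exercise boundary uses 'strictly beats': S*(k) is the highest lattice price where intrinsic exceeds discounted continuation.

Δt=0.13156, u=1.14528, d=0.87315, q=0.49428, disc=e^(-rΔt)=0.99240
k=9 terminal: V=max(K-S,0) → 101.7510 93.9594 83.7394 70.3342 52.7508 29.6872 0.0000 0.0000 0.0000 0.0000
k=8: j=0 S=28.6310 intr=98.1190 cont=97.1556 V=98.1190[EX]; j=1 S=37.5545 intr=89.1955 cont=88.2320 V=89.1955[EX]; j=2 S=49.2593 intr=77.4907 cont=76.5273 V=77.4907[EX]; j=3 S=64.6121 intr=62.1379 cont=61.1744 V=62.1379[EX]; j=4 S=84.7500 intr=42.0000 cont=41.0365 V=42.0000[EX]; j=5 S=111.1644 intr=15.5856 cont=14.8992 V=15.5856[EX]; j=6 S=145.8114 intr=0.0000 cont=0.0000 V=0.0000[hold]; j=7 S=191.2569 intr=0.0000 cont=0.0000 V=0.0000[hold]; j=8 S=250.8667 intr=0.0000 cont=0.0000 V=0.0000[hold]  S*(8)=111.1644
k=7: j=0 S=32.7906 intr=93.9594 cont=92.9960 V=93.9594[EX]; j=1 S=43.0106 intr=83.7394 cont=82.7760 V=83.7394[EX]; j=2 S=56.4158 intr=70.3342 cont=69.3707 V=70.3342[EX]; j=3 S=73.9992 intr=52.7508 cont=51.7874 V=52.7508[EX]; j=4 S=97.0628 intr=29.6872 cont=28.7238 V=29.6872[EX]; j=5 S=127.3147 intr=0.0000 cont=7.8220 V=7.8220[hold]; j=6 S=166.9953 intr=0.0000 cont=0.0000 V=0.0000[hold]; j=7 S=219.0434 intr=0.0000 cont=0.0000 V=0.0000[hold]  S*(7)=97.0628
k=6: j=0 S=37.5545 intr=89.1955 cont=88.2320 V=89.1955[EX]; j=1 S=49.2593 intr=77.4907 cont=76.5273 V=77.4907[EX]; j=2 S=64.6121 intr=62.1379 cont=61.1744 V=62.1379[EX]; j=3 S=84.7500 intr=42.0000 cont=41.0365 V=42.0000[EX]; j=4 S=111.1644 intr=15.5856 cont=18.7361 V=18.7361[hold]; j=5 S=145.8114 intr=0.0000 cont=3.9256 V=3.9256[hold]; j=6 S=191.2569 intr=0.0000 cont=0.0000 V=0.0000[hold]  S*(6)=84.7500
k=5: j=0 S=43.0106 intr=83.7394 cont=82.7760 V=83.7394[EX]; j=1 S=56.4158 intr=70.3342 cont=69.3707 V=70.3342[EX]; j=2 S=73.9992 intr=52.7508 cont=51.7874 V=52.7508[EX]; j=3 S=97.0628 intr=29.6872 cont=30.2692 V=30.2692[hold]; j=4 S=127.3147 intr=0.0000 cont=11.3287 V=11.3287[hold]; j=5 S=166.9953 intr=0.0000 cont=1.9702 V=1.9702[hold]  S*(5)=73.9992
k=4: j=0 S=49.2593 intr=77.4907 cont=76.5273 V=77.4907[EX]; j=1 S=64.6121 intr=62.1379 cont=61.1744 V=62.1379[EX]; j=2 S=84.7500 intr=42.0000 cont=41.3220 V=42.0000[EX]; j=3 S=111.1644 intr=15.5856 cont=20.7483 V=20.7483[hold]; j=4 S=145.8114 intr=0.0000 cont=6.6520 V=6.6520[hold]  S*(4)=84.7500
k=3: j=0 S=56.4158 intr=70.3342 cont=69.3707 V=70.3342[EX]; j=1 S=73.9992 intr=52.7508 cont=51.7874 V=52.7508[EX]; j=2 S=97.0628 intr=29.6872 cont=31.2562 V=31.2562[hold]; j=3 S=127.3147 intr=0.0000 cont=13.6760 V=13.6760[hold]  S*(3)=73.9992
k=2: j=0 S=64.6121 intr=62.1379 cont=61.1744 V=62.1379[EX]; j=1 S=84.7500 intr=42.0000 cont=41.8062 V=42.0000[EX]; j=2 S=111.1644 intr=15.5856 cont=22.3950 V=22.3950[hold]  S*(2)=84.7500
k=1: j=0 S=73.9992 intr=52.7508 cont=51.7874 V=52.7508[EX]; j=1 S=97.0628 intr=29.6872 cont=32.0640 V=32.0640[hold]  S*(1)=73.9992
k=0: j=0 S=84.7500 intr=42.0000 cont=42.2024 V=42.2024[hold]  S*(0)=-

price = 42.2024
boundary = - 73.9992 84.7500 73.9992 84.7500 73.9992 84.7500 97.0628 111.1644
tree:
42.2024
52.7508 32.0640
62.1379 42.0000 22.3950
70.3342 52.7508 31.2562 13.6760
77.4907 62.1379 42.0000 20.7483 6.6520
83.7394 70.3342 52.7508 30.2692 11.3287 1.9702
89.1955 77.4907 62.1379 42.0000 18.7361 3.9256 0.0000
93.9594 83.7394 70.3342 52.7508 29.6872 7.8220 0.0000 0.0000
98.1190 89.1955 77.4907 62.1379 42.0000 15.5856 0.0000 0.0000 0.0000
101.7510 93.9594 83.7394 70.3342 52.7508 29.6872 0.0000 0.0000 0.0000 0.0000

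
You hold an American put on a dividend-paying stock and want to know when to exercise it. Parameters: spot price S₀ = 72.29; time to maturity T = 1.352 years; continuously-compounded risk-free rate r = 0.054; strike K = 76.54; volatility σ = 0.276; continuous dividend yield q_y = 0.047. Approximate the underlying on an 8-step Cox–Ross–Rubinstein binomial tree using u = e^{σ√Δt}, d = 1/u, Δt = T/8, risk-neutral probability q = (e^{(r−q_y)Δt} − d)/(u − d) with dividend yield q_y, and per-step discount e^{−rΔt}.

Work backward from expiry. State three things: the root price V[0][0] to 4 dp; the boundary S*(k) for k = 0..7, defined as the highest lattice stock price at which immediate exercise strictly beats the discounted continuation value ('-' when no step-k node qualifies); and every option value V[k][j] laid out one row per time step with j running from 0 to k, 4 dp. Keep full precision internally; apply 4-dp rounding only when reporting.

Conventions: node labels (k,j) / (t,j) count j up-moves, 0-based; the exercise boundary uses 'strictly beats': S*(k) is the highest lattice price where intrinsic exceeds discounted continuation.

price = 11.0715
boundary = - - - 51.4339 45.9170 51.4339 57.6137 64.5360
tree:
11.0715
14.9960 6.9791
19.7224 10.0994 3.6902
25.1061 14.1956 5.7999 1.4468
30.6230 19.2724 8.8993 2.5113 0.3069
35.5482 25.1061 13.2433 4.3050 0.5920 0.0000
39.9450 30.6230 18.9263 7.2637 1.1420 0.0000 0.0000
43.8703 35.5482 25.1061 12.0040 2.2031 0.0000 0.0000 0.0000
47.3745 39.9450 30.6230 18.9263 4.2500 0.0000 0.0000 0.0000 0.0000

params: Δt=0.16900 u=1.12015 d=0.89274 q=0.47687 e^(-rΔt)=0.99092
t_8 payoffs: 47.3745 39.9450 30.6230 18.9263 4.2500 0.0000 0.0000 0.0000 0.0000
t_7: node(7,0) S=32.6697 payoff=43.8703 vs cont=43.4334 → 43.8703 [stop]  node(7,1) S=40.9918 payoff=35.5482 vs cont=35.1771 → 35.5482 [stop]  node(7,2) S=51.4339 payoff=25.1061 vs cont=24.8177 → 25.1061 [stop]  node(7,3) S=64.5360 payoff=12.0040 vs cont=11.8192 → 12.0040 [stop]  node(7,4) S=80.9756 payoff=0.0000 vs cont=2.2031 → 2.2031 [wait]  node(7,5) S=101.6030 payoff=0.0000 vs cont=0.0000 → 0.0000 [wait]  node(7,6) S=127.4850 payoff=0.0000 vs cont=0.0000 → 0.0000 [wait]  node(7,7) S=159.9599 payoff=0.0000 vs cont=0.0000 → 0.0000 [wait]  ⇒ S*(7)=64.5360
t_6: node(6,0) S=36.5950 payoff=39.9450 vs cont=39.5392 → 39.9450 [stop]  node(6,1) S=45.9170 payoff=30.6230 vs cont=30.2909 → 30.6230 [stop]  node(6,2) S=57.6137 payoff=18.9263 vs cont=18.6868 → 18.9263 [stop]  node(6,3) S=72.2900 payoff=4.2500 vs cont=7.2637 → 7.2637 [wait]  node(6,4) S=90.7049 payoff=0.0000 vs cont=1.1420 → 1.1420 [wait]  node(6,5) S=113.8106 payoff=0.0000 vs cont=0.0000 → 0.0000 [wait]  node(6,6) S=142.8023 payoff=0.0000 vs cont=0.0000 → 0.0000 [wait]  ⇒ S*(6)=57.6137
t_5: node(5,0) S=40.9918 payoff=35.5482 vs cont=35.1771 → 35.5482 [stop]  node(5,1) S=51.4339 payoff=25.1061 vs cont=24.8177 → 25.1061 [stop]  node(5,2) S=64.5360 payoff=12.0040 vs cont=13.2433 → 13.2433 [wait]  node(5,3) S=80.9756 payoff=0.0000 vs cont=4.3050 → 4.3050 [wait]  node(5,4) S=101.6030 payoff=0.0000 vs cont=0.5920 → 0.5920 [wait]  node(5,5) S=127.4850 payoff=0.0000 vs cont=0.0000 → 0.0000 [wait]  ⇒ S*(5)=51.4339
t_4: node(4,0) S=45.9170 payoff=30.6230 vs cont=30.2909 → 30.6230 [stop]  node(4,1) S=57.6137 payoff=18.9263 vs cont=19.2724 → 19.2724 [wait]  node(4,2) S=72.2900 payoff=4.2500 vs cont=8.8993 → 8.8993 [wait]  node(4,3) S=90.7049 payoff=0.0000 vs cont=2.5113 → 2.5113 [wait]  node(4,4) S=113.8106 payoff=0.0000 vs cont=0.3069 → 0.3069 [wait]  ⇒ S*(4)=45.9170
t_3: node(3,0) S=51.4339 payoff=25.1061 vs cont=24.9812 → 25.1061 [stop]  node(3,1) S=64.5360 payoff=12.0040 vs cont=14.1956 → 14.1956 [wait]  node(3,2) S=80.9756 payoff=0.0000 vs cont=5.7999 → 5.7999 [wait]  node(3,3) S=101.6030 payoff=0.0000 vs cont=1.4468 → 1.4468 [wait]  ⇒ S*(3)=51.4339
t_2: node(2,0) S=57.6137 payoff=18.9263 vs cont=19.7224 → 19.7224 [wait]  node(2,1) S=72.2900 payoff=4.2500 vs cont=10.0994 → 10.0994 [wait]  node(2,2) S=90.7049 payoff=0.0000 vs cont=3.6902 → 3.6902 [wait]  ⇒ S*(2)=-
t_1: node(1,0) S=64.5360 payoff=12.0040 vs cont=14.9960 → 14.9960 [wait]  node(1,1) S=80.9756 payoff=0.0000 vs cont=6.9791 → 6.9791 [wait]  ⇒ S*(1)=-
t_0: node(0,0) S=72.2900 payoff=4.2500 vs cont=11.0715 → 11.0715 [wait]  ⇒ S*(0)=-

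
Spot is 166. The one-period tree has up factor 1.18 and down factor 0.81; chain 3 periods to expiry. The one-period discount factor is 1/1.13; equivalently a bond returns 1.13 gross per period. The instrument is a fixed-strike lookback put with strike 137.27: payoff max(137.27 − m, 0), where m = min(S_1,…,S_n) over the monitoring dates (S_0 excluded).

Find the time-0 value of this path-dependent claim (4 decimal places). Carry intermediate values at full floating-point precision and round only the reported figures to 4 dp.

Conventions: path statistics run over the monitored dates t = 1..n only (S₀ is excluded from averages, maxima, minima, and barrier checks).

price = 0.7828

Risk-neutral up-probability p* = (R−d)/(u−d) = (1.13−0.81)/(1.18−0.81) = 0.8649; the claim prices as the p*-weighted sum of path payoffs discounted by R^3.
Enumerate all 2^3 = 8 price paths (U = up ×1.18, D = down ×0.81); each path with k up-moves has probability p*^k·(1−p*)^(3−k).
DDD: m=88.2192, payoff=49.0508, prob=0.002468
UDD: m=128.5169, payoff=8.7531, prob=0.015794
DUD: m=128.5169, payoff=8.7531, prob=0.015794
UUD: m=187.2221, payoff=0.0000, prob=0.101080
DDU: m=108.9126, payoff=28.3574, prob=0.015794
UDU: m=158.6628, payoff=0.0000, prob=0.101080
DUU: m=134.4600, payoff=2.8100, prob=0.101080
UUU: m=195.8800, payoff=0.0000, prob=0.646911
Price = Σ prob·payoff / R^3 = 1.129439 / 1.442897 = 0.7828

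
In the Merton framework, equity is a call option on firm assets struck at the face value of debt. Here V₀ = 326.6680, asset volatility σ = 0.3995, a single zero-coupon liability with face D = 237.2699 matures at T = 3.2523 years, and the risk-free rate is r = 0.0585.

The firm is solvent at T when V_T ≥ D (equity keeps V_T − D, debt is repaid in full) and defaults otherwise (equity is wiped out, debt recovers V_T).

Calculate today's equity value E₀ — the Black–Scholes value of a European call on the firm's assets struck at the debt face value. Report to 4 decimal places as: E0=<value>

E0=155.2925

With assets at 326.6680 and a single debt payment of 237.2699 at 3.2523 years:
d₁ = [ln(V₀/D) + (r + σ²/2)T] / (σ√T)
   = [ln(326.6680/237.2699) + (0.0585 + 0.5·0.3995²)·3.2523] / (0.3995·√3.2523)
   = [0.319746 + 0.449793] / 0.720464 = 1.068117
d₂ = d₁ − σ√T = 1.068117 − 0.720464 = 0.347653
N(d₁) = 0.857266,  N(d₂) = 0.635950,  e^(−rT) = 0.826745
E₀ = V₀·N(d₁) − D·e^(−rT)·N(d₂)
   = 326.6680·0.857266 − 237.2699·0.826745·0.635950 = 155.292502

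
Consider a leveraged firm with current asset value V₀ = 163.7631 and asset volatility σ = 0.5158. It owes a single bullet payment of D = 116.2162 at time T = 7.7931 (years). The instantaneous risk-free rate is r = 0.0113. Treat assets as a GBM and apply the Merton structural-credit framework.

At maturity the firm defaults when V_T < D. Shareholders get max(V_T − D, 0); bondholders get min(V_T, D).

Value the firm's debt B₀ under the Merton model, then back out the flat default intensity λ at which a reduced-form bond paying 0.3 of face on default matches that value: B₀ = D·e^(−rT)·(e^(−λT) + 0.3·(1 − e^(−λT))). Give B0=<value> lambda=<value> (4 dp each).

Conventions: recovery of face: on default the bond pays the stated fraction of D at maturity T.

B0=61.0899 lambda=0.1203

Equity is a call on the firm's assets struck at D = 116.2162:
d₁ = [ln(V₀/D) + (r + σ²/2)T] / (σ√T)
   = [ln(163.7631/116.2162) + (0.0113 + 0.5·0.5158²)·7.7931] / (0.5158·√7.7931)
   = [0.342969 + 1.124738] / 1.439914 = 1.019302
d₂ = d₁ − σ√T = 1.019302 − 1.439914 = -0.420612
N(d₁) = 0.845970,  N(d₂) = 0.337019,  e^(−rT) = 0.915704
E₀ = V₀·N(d₁) − D·e^(−rT)·N(d₂)
   = 163.7631·0.845970 − 116.2162·0.915704·0.337019 = 102.673223
B₀ = V₀ − E₀ = 163.7631 − 102.673223 = 61.089877
e^(−λT) = (B₀·e^(rT)/D − 0.3)/(1 − 0.3) = (61.0899·1.092056/116.2162 − 0.3)/0.7 = 0.39149599
λ = −ln(0.39149599)/7.7931 = 0.120335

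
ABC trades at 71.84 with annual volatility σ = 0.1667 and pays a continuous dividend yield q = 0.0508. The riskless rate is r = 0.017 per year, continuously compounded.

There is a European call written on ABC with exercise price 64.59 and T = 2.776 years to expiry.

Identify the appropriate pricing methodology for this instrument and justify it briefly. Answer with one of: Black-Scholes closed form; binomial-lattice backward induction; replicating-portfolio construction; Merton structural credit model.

framework: Black-Scholes closed form

Key observation: the strike-64.59 call on ABC is European-exercise on a continuously-modelled lognormal underlying, so its value is a single closed-form evaluation.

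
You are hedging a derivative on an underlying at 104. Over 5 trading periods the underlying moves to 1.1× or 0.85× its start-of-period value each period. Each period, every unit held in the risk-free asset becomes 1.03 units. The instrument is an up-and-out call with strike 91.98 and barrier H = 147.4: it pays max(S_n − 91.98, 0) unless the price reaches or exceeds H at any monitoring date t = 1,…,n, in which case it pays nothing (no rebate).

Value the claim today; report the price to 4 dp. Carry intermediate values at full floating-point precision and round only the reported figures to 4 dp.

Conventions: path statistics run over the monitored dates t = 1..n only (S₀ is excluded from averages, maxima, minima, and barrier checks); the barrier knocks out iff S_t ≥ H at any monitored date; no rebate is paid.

price = 11.7497

With p* = (R−d)/(u−d) = 0.7200, sum probability × payoff across the paths and divide by R^5.
Enumerate all 2^5 = 32 price paths (U = up ×1.1, D = down ×0.85); each path with k up-moves has probability p*^k·(1−p*)^(5−k).
DDDDD: M=88.4000, payoff=0.0000, prob=0.001721
UDDDD: M=114.4000, payoff=0.0000, prob=0.004426
DUDDD: M=97.2400, payoff=0.0000, prob=0.004426
UUDDD: M=125.8400, payoff=0.0000, prob=0.011380
DDUDD: M=88.4000, payoff=0.0000, prob=0.004426
UDUDD: M=114.4000, payoff=0.0000, prob=0.011380
DUUDD: M=106.9640, payoff=0.0000, prob=0.011380
UUUDD: M=138.4240, payoff=8.0313, prob=0.029263
DDDUD: M=88.4000, payoff=0.0000, prob=0.004426
UDDUD: M=114.4000, payoff=0.0000, prob=0.011380
DUDUD: M=97.2400, payoff=0.0000, prob=0.011380
UUDUD: M=125.8400, payoff=8.0313, prob=0.029263
DDUUD: M=90.9194, payoff=0.0000, prob=0.011380
UDUUD: M=117.6604, payoff=8.0313, prob=0.029263
DUUUD: M=117.6604, payoff=8.0313, prob=0.029263
UUUUD: M=152.2664, payoff=0.0000, prob=0.075247
DDDDU: M=88.4000, payoff=0.0000, prob=0.004426
UDDDU: M=114.4000, payoff=0.0000, prob=0.011380
DUDDU: M=97.2400, payoff=0.0000, prob=0.011380
UUDDU: M=125.8400, payoff=8.0313, prob=0.029263
DDUDU: M=88.4000, payoff=0.0000, prob=0.011380
UDUDU: M=114.4000, payoff=8.0313, prob=0.029263
DUUDU: M=106.9640, payoff=8.0313, prob=0.029263
UUUDU: M=138.4240, payoff=37.4464, prob=0.075247
DDDUU: M=88.4000, payoff=0.0000, prob=0.011380
UDDUU: M=114.4000, payoff=8.0313, prob=0.029263
DUDUU: M=100.0113, payoff=8.0313, prob=0.029263
UUDUU: M=129.4264, payoff=37.4464, prob=0.075247
DDUUU: M=100.0113, payoff=8.0313, prob=0.029263
UDUUU: M=129.4264, payoff=37.4464, prob=0.075247
DUUUU: M=129.4264, payoff=37.4464, prob=0.075247
UUUUU: M=167.4930, payoff=0.0000, prob=0.193492
Price = Σ prob·payoff / R^5 = 13.621081 / 1.159274 = 11.7497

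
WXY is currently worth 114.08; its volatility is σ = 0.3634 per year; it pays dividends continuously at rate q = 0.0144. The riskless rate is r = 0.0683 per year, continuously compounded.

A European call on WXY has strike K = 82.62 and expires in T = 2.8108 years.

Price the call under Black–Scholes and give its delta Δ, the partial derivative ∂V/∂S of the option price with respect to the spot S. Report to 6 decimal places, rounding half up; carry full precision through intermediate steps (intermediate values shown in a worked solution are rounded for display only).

price = 47.767061
Δ = 0.826431

σ√T = 0.3634·√2.8108 = 0.609256
d₁ = (ln(S/K) + (r−q+σ²/2)T) / (σ√T) = (ln(114.08/82.62) + (0.0683−0.0144+0.3634²/2)·2.8108) / 0.609256 = (0.322648 + 0.337099) / 0.609256 = 1.082873
d₂ = d₁ − σ√T = 1.082873 − 0.609256 = 0.473617
e^{−rT} = 0.825325
e^{−qT} = 0.960333
N(d₁) = 0.860568,  N(d₂) = 0.682113
Call price V = S·e^{−qT}·N(d₁) − K·e^{−rT}·N(d₂) = 94.279262 − 46.512201 = 47.767061
Δ = e^{−qT}·N(d₁) = 0.826431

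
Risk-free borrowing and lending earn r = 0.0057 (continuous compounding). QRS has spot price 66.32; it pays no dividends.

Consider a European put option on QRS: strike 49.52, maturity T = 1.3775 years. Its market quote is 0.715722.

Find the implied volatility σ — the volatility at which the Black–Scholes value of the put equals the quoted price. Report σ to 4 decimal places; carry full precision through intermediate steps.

At σ = 0.2066 the Black–Scholes value reproduces the quote:
σ√T = 0.2066·√1.3775 = 0.242480
d₁ = (ln(S/K) + (r+σ²/2)T) / (σ√T) = (ln(66.32/49.52) + (0.0057+0.2066²/2)·1.3775) / 0.242480 = (0.292115 + 0.037250) / 0.242480 = 1.358317
d₂ = d₁ − σ√T = 1.358317 − 0.242480 = 1.115837
e^{−rT} = 0.992179
N(−d₁) = 0.087182,  N(−d₂) = 0.132246
V = K·e^{−rT}·N(−d₂) − S·N(−d₁) = 6.497599 − 5.781878 = 0.715722 (the quoted price), and the Black–Scholes price is strictly increasing in σ, so σ is unique

sigma = 0.2066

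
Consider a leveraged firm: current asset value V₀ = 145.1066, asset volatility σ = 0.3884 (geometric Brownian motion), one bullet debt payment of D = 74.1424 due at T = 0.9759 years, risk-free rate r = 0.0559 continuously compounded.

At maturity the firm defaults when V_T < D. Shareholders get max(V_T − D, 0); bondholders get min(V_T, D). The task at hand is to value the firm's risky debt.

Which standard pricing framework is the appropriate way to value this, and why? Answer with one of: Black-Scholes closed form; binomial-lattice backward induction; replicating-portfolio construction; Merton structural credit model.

Key observation: the asked-for credit quantity lives on the firm's capital structure — asset value, asset volatility, debt face 74.1424 — which is the structural model's domain.

framework: Merton structural credit model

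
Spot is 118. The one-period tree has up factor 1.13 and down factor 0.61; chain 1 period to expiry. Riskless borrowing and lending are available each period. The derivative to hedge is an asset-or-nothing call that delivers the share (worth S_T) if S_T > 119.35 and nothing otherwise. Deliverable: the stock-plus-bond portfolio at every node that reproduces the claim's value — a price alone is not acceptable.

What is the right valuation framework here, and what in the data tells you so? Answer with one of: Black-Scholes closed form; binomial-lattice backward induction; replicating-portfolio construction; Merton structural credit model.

Key observation: the mandate to exhibit the hedge at every date and state singles out the replicating-portfolio construction on the 1-period tree with factors 1.13 and 0.61 from 118.

framework: replicating-portfolio construction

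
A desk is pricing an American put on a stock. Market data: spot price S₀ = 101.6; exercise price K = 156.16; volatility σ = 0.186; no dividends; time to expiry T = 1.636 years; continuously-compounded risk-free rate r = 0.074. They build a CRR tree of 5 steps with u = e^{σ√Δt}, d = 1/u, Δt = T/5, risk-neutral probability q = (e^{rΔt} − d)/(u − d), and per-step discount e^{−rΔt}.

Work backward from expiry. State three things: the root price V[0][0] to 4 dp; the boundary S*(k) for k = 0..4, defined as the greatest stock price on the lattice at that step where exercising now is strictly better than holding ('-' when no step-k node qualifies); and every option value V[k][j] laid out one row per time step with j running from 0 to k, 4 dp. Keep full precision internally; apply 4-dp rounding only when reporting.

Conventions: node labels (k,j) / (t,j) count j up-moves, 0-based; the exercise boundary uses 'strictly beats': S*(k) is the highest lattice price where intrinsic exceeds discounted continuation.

Δt=0.32720, u=1.11226, d=0.89907, q=0.58839, disc=e^(-rΔt)=0.97608
k=5 terminal: V=max(K-S,0) → 96.4756 82.3230 64.8145 43.1543 16.3580 0.0000
k=4: j=0 S=66.3846 intr=89.7754 cont=86.0397 V=89.7754[EX]; j=1 S=82.1260 intr=74.0340 cont=70.2984 V=74.0340[EX]; j=2 S=101.6000 intr=54.5600 cont=50.8243 V=54.5600[EX]; j=3 S=125.6918 intr=30.4682 cont=26.7326 V=30.4682[EX]; j=4 S=155.4963 intr=0.6637 cont=6.5721 V=6.5721[hold]  S*(4)=125.6918
k=3: j=0 S=73.8370 intr=82.3230 cont=78.5874 V=82.3230[EX]; j=1 S=91.3455 intr=64.8145 cont=61.0788 V=64.8145[EX]; j=2 S=113.0057 intr=43.1543 cont=39.4187 V=43.1543[EX]; j=3 S=139.8020 intr=16.3580 cont=16.0156 V=16.3580[EX]  S*(3)=139.8020
k=2: j=0 S=82.1260 intr=74.0340 cont=70.2984 V=74.0340[EX]; j=1 S=101.6000 intr=54.5600 cont=50.8243 V=54.5600[EX]; j=2 S=125.6918 intr=30.4682 cont=26.7326 V=30.4682[EX]  S*(2)=125.6918
k=1: j=0 S=91.3455 intr=64.8145 cont=61.0788 V=64.8145[EX]; j=1 S=113.0057 intr=43.1543 cont=39.4187 V=43.1543[EX]  S*(1)=113.0057
k=0: j=0 S=101.6000 intr=54.5600 cont=50.8243 V=54.5600[EX]  S*(0)=101.6000

price = 54.5600
boundary = 101.6000 113.0057 125.6918 139.8020 125.6918
tree:
54.5600
64.8145 43.1543
74.0340 54.5600 30.4682
82.3230 64.8145 43.1543 16.3580
89.7754 74.0340 54.5600 30.4682 6.5721
96.4756 82.3230 64.8145 43.1543 16.3580 0.0000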